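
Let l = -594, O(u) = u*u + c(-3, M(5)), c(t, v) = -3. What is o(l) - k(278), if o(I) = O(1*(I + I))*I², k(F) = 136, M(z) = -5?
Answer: 497971912940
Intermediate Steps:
O(u) = -3 + u² (O(u) = u*u - 3 = u² - 3 = -3 + u²)
o(I) = I²*(-3 + 4*I²) (o(I) = (-3 + (1*(I + I))²)*I² = (-3 + (1*(2*I))²)*I² = (-3 + (2*I)²)*I² = (-3 + 4*I²)*I² = I²*(-3 + 4*I²))
o(l) - k(278) = (-594)²*(-3 + 4*(-594)²) - 1*136 = 352836*(-3 + 4*352836) - 136 = 352836*(-3 + 1411344) - 136 = 352836*1411341 - 136 = 497971913076 - 136 = 497971912940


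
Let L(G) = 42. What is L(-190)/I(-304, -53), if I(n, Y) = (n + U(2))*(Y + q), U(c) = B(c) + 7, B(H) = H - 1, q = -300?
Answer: 21/52244 ≈ 0.00040196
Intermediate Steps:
B(H) = -1 + H
U(c) = 6 + c (U(c) = (-1 + c) + 7 = 6 + c)
I(n, Y) = (-300 + Y)*(8 + n) (I(n, Y) = (n + (6 + 2))*(Y - 300) = (n + 8)*(-300 + Y) = (8 + n)*(-300 + Y) = (-300 + Y)*(8 + n))
L(-190)/I(-304, -53) = 42/(-2400 - 300*(-304) + 8*(-53) - 53*(-304)) = 42/(-2400 + 91200 - 424 + 16112) = 42/104488 = 42*(1/104488) = 21/52244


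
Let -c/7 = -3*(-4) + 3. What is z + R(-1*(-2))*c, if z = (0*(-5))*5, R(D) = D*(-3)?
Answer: 630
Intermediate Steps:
R(D) = -3*D
c = -105 (c = -7*(-3*(-4) + 3) = -7*(12 + 3) = -7*15 = -105)
z = 0 (z = 0*5 = 0)
z + R(-1*(-2))*c = 0 - (-3)*(-2)*(-105) = 0 - 3*2*(-105) = 0 - 6*(-105) = 0 + 630 = 630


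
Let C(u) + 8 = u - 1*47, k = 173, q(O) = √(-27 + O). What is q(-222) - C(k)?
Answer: -118 + I*√249 ≈ -118.0 + 15.78*I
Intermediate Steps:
C(u) = -55 + u (C(u) = -8 + (u - 1*47) = -8 + (u - 47) = -8 + (-47 + u) = -55 + u)
q(-222) - C(k) = √(-27 - 222) - (-55 + 173) = √(-249) - 1*118 = I*√249 - 118 = -118 + I*√249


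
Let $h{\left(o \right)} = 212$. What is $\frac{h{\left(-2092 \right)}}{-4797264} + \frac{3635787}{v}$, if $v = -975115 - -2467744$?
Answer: $\frac{1453459470785}{596711280588} \approx 2.4358$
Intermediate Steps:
$v = 1492629$ ($v = -975115 + 2467744 = 1492629$)
$\frac{h{\left(-2092 \right)}}{-4797264} + \frac{3635787}{v} = \frac{212}{-4797264} + \frac{3635787}{1492629} = 212 \left(- \frac{1}{4797264}\right) + 3635787 \cdot \frac{1}{1492629} = - \frac{53}{1199316} + \frac{1211929}{497543} = \frac{1453459470785}{596711280588}$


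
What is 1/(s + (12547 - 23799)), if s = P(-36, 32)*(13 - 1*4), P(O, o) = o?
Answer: -1/10964 ≈ -9.1208e-5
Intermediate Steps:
s = 288 (s = 32*(13 - 1*4) = 32*(13 - 4) = 32*9 = 288)
1/(s + (12547 - 23799)) = 1/(288 + (12547 - 23799)) = 1/(288 - 11252) = 1/(-10964) = -1/10964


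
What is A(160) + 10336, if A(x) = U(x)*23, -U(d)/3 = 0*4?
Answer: 10336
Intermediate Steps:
U(d) = 0 (U(d) = -0*4 = -3*0 = 0)
A(x) = 0 (A(x) = 0*23 = 0)
A(160) + 10336 = 0 + 10336 = 10336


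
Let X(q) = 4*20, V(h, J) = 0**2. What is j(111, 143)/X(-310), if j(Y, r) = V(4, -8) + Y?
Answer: 111/80 ≈ 1.3875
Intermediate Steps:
V(h, J) = 0
X(q) = 80
j(Y, r) = Y (j(Y, r) = 0 + Y = Y)
j(111, 143)/X(-310) = 111/80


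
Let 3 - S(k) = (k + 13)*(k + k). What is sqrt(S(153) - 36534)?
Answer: 3*I*sqrt(9703) ≈ 295.51*I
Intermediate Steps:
S(k) = 3 - 2*k*(13 + k) (S(k) = 3 - (k + 13)*(k + k) = 3 - (13 + k)*2*k = 3 - 2*k*(13 + k))
sqrt(S(153) - 36534) = sqrt((3 - 26*153 - 2*153**2) - 36534) = sqrt((3 - 3978 - 2*23409) - 36534) = sqrt((3 - 3978 - 46818) - 36534) = sqrt(-50793 - 36534) = sqrt(-87327) = 3*I*sqrt(9703)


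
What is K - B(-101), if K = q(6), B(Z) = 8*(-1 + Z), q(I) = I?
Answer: 822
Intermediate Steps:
B(Z) = -8 + 8*Z
K = 6
K - B(-101) = 6 - (-8 + 8*(-101)) = 6 - (-8 - 808) = 6 - 1*(-816) = 6 + 816 = 822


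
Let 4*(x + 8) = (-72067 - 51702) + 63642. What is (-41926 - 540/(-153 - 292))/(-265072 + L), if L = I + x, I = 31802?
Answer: 14925224/88398271 ≈ 0.16884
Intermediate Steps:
x = -60159/4 (x = -8 + ((-72067 - 51702) + 63642)/4 = -8 + (-123769 + 63642)/4 = -8 + (¼)*(-60127) = -8 - 60127/4 = -60159/4 ≈ -15040.)
L = 67049/4 (L = 31802 - 60159/4 = 67049/4 ≈ 16762.)
(-41926 - 540/(-153 - 292))/(-265072 + L) = (-41926 - 540/(-153 - 292))/(-265072 + 67049/4) = (-41926 - 540/(-445))/(-993239/4) = (-41926 - 540*(-1/445))*(-4/993239) = (-41926 + 108/89)*(-4/993239) = -3731306/89*(-4/993239) = 14925224/88398271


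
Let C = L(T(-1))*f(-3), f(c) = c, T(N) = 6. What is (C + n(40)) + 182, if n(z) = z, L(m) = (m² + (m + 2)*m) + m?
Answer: -48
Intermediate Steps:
L(m) = m + m² + m*(2 + m) (L(m) = (m² + (2 + m)*m) + m = (m² + m*(2 + m)) + m = m + m² + m*(2 + m))
C = -270 (C = (6*(3 + 2*6))*(-3) = (6*(3 + 12))*(-3) = (6*15)*(-3) = 90*(-3) = -270)
(C + n(40)) + 182 = (-270 + 40) + 182 = -230 + 182 = -48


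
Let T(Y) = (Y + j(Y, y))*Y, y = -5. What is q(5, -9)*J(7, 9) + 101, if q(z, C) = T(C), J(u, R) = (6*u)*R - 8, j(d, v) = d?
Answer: 60041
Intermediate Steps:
T(Y) = 2*Y**2 (T(Y) = (Y + Y)*Y = (2*Y)*Y = 2*Y**2)
J(u, R) = -8 + 6*R*u (J(u, R) = 6*R*u - 8 = -8 + 6*R*u)
q(z, C) = 2*C**2
q(5, -9)*J(7, 9) + 101 = (2*(-9)**2)*(-8 + 6*9*7) + 101 = (2*81)*(-8 + 378) + 101 = 162*370 + 101 = 59940 + 101 = 60041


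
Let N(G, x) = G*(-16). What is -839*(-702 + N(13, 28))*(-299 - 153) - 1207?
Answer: -345098687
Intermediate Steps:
N(G, x) = -16*G
-839*(-702 + N(13, 28))*(-299 - 153) - 1207 = -839*(-702 - 16*13)*(-299 - 153) - 1207 = -839*(-702 - 208)*(-452) - 1207 = -(-763490)*(-452) - 1207 = -839*411320 - 1207 = -345097480 - 1207 = -345098687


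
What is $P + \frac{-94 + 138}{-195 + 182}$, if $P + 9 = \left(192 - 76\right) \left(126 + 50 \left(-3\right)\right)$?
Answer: $- \frac{36353}{13} \approx -2796.4$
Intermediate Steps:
$P = -2793$ ($P = -9 + \left(192 - 76\right) \left(126 + 50 \left(-3\right)\right) = -9 + 116 \left(126 - 150\right) = -9 + 116 \left(-24\right) = -9 - 2784 = -2793$)
$P + \frac{-94 + 138}{-195 + 182} = -2793 + \frac{-94 + 138}{-195 + 182} = -2793 + \frac{44}{-13} = -2793 + 44 \left(- \frac{1}{13}\right) = -2793 - \frac{44}{13} = - \frac{36353}{13}$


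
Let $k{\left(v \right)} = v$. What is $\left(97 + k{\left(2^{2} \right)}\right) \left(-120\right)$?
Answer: $-12120$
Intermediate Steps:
$\left(97 + k{\left(2^{2} \right)}\right) \left(-120\right) = \left(97 + 2^{2}\right) \left(-120\right) = \left(97 + 4\right) \left(-120\right) = 101 \left(-120\right) = -12120$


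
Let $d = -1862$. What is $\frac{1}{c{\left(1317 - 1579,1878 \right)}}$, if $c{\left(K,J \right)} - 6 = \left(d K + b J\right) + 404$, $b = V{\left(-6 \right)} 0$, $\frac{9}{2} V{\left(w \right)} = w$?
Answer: $\frac{1}{488254} \approx 2.0481 \cdot 10^{-6}$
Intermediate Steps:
$V{\left(w \right)} = \frac{2 w}{9}$
$b = 0$ ($b = \frac{2}{9} \left(-6\right) 0 = \left(- \frac{4}{3}\right) 0 = 0$)
$c{\left(K,J \right)} = 410 - 1862 K$ ($c{\left(K,J \right)} = 6 + \left(\left(- 1862 K + 0 J\right) + 404\right) = 6 + \left(\left(- 1862 K + 0\right) + 404\right) = 6 - \left(-404 + 1862 K\right) = 410 - 1862 K$)
$\frac{1}{c{\left(1317 - 1579,1878 \right)}} = \frac{1}{410 - 1862 \left(1317 - 1579\right)} = \frac{1}{410 - -487844} = \frac{1}{410 + 487844} = \frac{1}{488254}$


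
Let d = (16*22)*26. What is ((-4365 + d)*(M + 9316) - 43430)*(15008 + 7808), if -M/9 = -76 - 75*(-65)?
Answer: -3700824902880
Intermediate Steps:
d = 9152 (d = 352*26 = 9152)
M = -43191 (M = -9*(-76 - 75*(-65)) = -9*(-76 + 4875) = -9*4799 = -43191)
((-4365 + d)*(M + 9316) - 43430)*(15008 + 7808) = ((-4365 + 9152)*(-43191 + 9316) - 43430)*(15008 + 7808) = (4787*(-33875) - 43430)*22816 = (-162159625 - 43430)*22816 = -162203055*22816 = -3700824902880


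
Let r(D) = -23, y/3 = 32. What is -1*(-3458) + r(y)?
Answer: 3435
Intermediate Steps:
y = 96 (y = 3*32 = 96)
-1*(-3458) + r(y) = -1*(-3458) - 23 = 3458 - 23 = 3435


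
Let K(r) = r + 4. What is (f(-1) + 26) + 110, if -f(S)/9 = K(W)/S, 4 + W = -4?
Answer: 100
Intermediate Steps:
W = -8 (W = -4 - 4 = -8)
K(r) = 4 + r
f(S) = 36/S (f(S) = -9*(4 - 8)/S = -(-36)/S = 36/S)
(f(-1) + 26) + 110 = (36/(-1) + 26) + 110 = (36*(-1) + 26) + 110 = (-36 + 26) + 110 = -10 + 110 = 100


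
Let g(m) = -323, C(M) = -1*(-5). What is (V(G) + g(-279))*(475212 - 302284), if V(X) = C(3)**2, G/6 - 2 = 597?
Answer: -51532544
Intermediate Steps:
C(M) = 5
G = 3594 (G = 12 + 6*597 = 12 + 3582 = 3594)
V(X) = 25 (V(X) = 5**2 = 25)
(V(G) + g(-279))*(475212 - 302284) = (25 - 323)*(475212 - 302284) = -298*172928 = -51532544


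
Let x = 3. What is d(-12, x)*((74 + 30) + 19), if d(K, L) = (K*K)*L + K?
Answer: 51660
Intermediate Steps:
d(K, L) = K + L*K² (d(K, L) = K²*L + K = L*K² + K = K + L*K²)
d(-12, x)*((74 + 30) + 19) = (-12*(1 - 12*3))*((74 + 30) + 19) = (-12*(1 - 36))*(104 + 19) = -12*(-35)*123 = 420*123 = 51660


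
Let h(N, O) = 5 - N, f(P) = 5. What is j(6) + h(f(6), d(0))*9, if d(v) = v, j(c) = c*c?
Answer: 36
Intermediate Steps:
j(c) = c**2
j(6) + h(f(6), d(0))*9 = 6**2 + (5 - 1*5)*9 = 36 + (5 - 5)*9 = 36 + 0*9 = 36 + 0 = 36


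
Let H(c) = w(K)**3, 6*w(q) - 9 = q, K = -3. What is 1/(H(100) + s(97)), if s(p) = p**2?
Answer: 1/9410 ≈ 0.00010627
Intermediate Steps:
w(q) = 3/2 + q/6
H(c) = 1 (H(c) = (3/2 + (1/6)*(-3))**3 = (3/2 - 1/2)**3 = 1**3 = 1)
1/(H(100) + s(97)) = 1/(1 + 97**2) = 1/(1 + 9409) = 1/9410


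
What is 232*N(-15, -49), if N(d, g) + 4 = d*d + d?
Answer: 47792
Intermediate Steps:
N(d, g) = -4 + d + d**2 (N(d, g) = -4 + (d*d + d) = -4 + (d**2 + d) = -4 + (d + d**2) = -4 + d + d**2)
232*N(-15, -49) = 232*(-4 - 15 + (-15)**2) = 232*(-4 - 15 + 225) = 232*206 = 47792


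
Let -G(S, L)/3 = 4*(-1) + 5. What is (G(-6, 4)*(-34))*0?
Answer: 0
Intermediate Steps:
G(S, L) = -3 (G(S, L) = -3*(4*(-1) + 5) = -3*(-4 + 5) = -3*1 = -3)
(G(-6, 4)*(-34))*0 = -3*(-34)*0 = 102*0 = 0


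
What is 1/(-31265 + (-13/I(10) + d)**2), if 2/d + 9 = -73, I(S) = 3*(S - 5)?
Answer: -378225/11824904321 ≈ -3.1985e-5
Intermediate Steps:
I(S) = -15 + 3*S (I(S) = 3*(-5 + S) = -15 + 3*S)
d = -1/41 (d = 2/(-9 - 73) = 2/(-82) = 2*(-1/82) = -1/41 ≈ -0.024390)
1/(-31265 + (-13/I(10) + d)**2) = 1/(-31265 + (-13/(-15 + 3*10) - 1/41)**2) = 1/(-31265 + (-13/(-15 + 30) - 1/41)**2) = 1/(-31265 + (-13/15 - 1/41)**2) = 1/(-31265 + (-548/615)**2) = 1/(-31265 + 300304/378225) = 1/(-11824904321/378225) = -378225/11824904321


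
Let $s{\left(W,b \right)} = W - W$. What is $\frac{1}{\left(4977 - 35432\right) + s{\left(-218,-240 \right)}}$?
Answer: $- \frac{1}{30455} \approx -3.2835 \cdot 10^{-5}$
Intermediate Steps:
$s{\left(W,b \right)} = 0$
$\frac{1}{\left(4977 - 35432\right) + s{\left(-218,-240 \right)}} = \frac{1}{\left(4977 - 35432\right) + 0} = \frac{1}{-30455 + 0} = \frac{1}{-30455} = - \frac{1}{30455}$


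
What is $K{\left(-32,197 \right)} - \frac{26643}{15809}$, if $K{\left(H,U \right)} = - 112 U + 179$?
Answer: $- \frac{346006608}{15809} \approx -21887.0$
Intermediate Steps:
$K{\left(H,U \right)} = 179 - 112 U$
$K{\left(-32,197 \right)} - \frac{26643}{15809} = \left(179 - 22064\right) - \frac{26643}{15809} = -21885 - \frac{26643}{15809} = - \frac{346006608}{15809}$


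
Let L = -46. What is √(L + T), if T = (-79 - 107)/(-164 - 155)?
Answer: 2*I*√1155418/319 ≈ 6.7392*I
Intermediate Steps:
T = 186/319 (T = -186/(-319) = -186*(-1/319) = 186/319 ≈ 0.58307)
√(L + T) = √(-46 + 186/319) = √(-14488/319) = 2*I*√1155418/319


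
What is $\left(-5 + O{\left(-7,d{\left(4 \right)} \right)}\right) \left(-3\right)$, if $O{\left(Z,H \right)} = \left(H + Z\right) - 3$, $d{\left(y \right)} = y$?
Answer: $33$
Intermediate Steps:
$O{\left(Z,H \right)} = -3 + H + Z$
$\left(-5 + O{\left(-7,d{\left(4 \right)} \right)}\right) \left(-3\right) = \left(-5 - 6\right) \left(-3\right) = \left(-11\right) \left(-3\right) = 33$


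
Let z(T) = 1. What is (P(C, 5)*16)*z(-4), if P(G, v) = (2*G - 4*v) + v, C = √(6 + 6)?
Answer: -240 + 64*√3 ≈ -129.15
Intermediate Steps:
C = 2*√3 (C = √12 = 2*√3 ≈ 3.4641)
P(G, v) = -3*v + 2*G (P(G, v) = (-4*v + 2*G) + v = -3*v + 2*G)
(P(C, 5)*16)*z(-4) = ((-3*5 + 2*(2*√3))*16)*1 = ((-15 + 4*√3)*16)*1 = (-240 + 64*√3)*1 = -240 + 64*√3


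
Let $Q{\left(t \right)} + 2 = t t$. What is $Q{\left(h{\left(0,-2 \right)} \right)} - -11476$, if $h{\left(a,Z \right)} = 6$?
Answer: $11510$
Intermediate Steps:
$Q{\left(t \right)} = -2 + t^{2}$ ($Q{\left(t \right)} = -2 + t t = -2 + t^{2}$)
$Q{\left(h{\left(0,-2 \right)} \right)} - -11476 = \left(-2 + 6^{2}\right) - -11476 = \left(-2 + 36\right) + 11476 = 34 + 11476 = 11510$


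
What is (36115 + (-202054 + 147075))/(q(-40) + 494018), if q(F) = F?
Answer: -9432/246989 ≈ -0.038188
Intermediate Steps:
(36115 + (-202054 + 147075))/(q(-40) + 494018) = (36115 + (-202054 + 147075))/(-40 + 494018) = (36115 - 54979)/493978 = -18864*1/493978 = -9432/246989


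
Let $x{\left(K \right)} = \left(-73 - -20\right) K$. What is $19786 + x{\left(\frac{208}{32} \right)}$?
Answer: $\frac{38883}{2} \approx 19442.0$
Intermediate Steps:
$x{\left(K \right)} = - 53 K$ ($x{\left(K \right)} = \left(-73 + 20\right) K = - 53 K$)
$19786 + x{\left(\frac{208}{32} \right)} = 19786 - 53 \cdot \frac{208}{32} = 19786 - 53 \cdot 208 \cdot \frac{1}{32} = 19786 - \frac{689}{2} = \frac{38883}{2}$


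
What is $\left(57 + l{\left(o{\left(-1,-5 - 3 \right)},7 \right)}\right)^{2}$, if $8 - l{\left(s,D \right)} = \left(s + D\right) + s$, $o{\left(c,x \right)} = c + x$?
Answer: $5776$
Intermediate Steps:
$l{\left(s,D \right)} = 8 - D - 2 s$ ($l{\left(s,D \right)} = 8 - \left(\left(s + D\right) + s\right) = 8 - \left(\left(D + s\right) + s\right) = 8 - \left(D + 2 s\right) = 8 - D - 2 s$)
$\left(57 + l{\left(o{\left(-1,-5 - 3 \right)},7 \right)}\right)^{2} = \left(57 - \left(-1 + 2 \left(-1 - 8\right)\right)\right)^{2} = \left(57 - -19\right)^{2} = \left(57 + \left(8 - 7 + 18\right)\right)^{2} = \left(57 + 19\right)^{2} = 76^{2} = 5776$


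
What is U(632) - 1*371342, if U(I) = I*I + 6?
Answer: 28088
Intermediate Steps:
U(I) = 6 + I² (U(I) = I² + 6 = 6 + I²)
U(632) - 1*371342 = (6 + 632²) - 1*371342 = (6 + 399424) - 371342 = 399430 - 371342 = 28088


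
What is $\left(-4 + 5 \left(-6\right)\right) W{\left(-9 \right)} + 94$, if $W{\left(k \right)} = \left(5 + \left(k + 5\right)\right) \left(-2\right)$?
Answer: $162$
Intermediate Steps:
$W{\left(k \right)} = -20 - 2 k$ ($W{\left(k \right)} = \left(5 + \left(5 + k\right)\right) \left(-2\right) = \left(10 + k\right) \left(-2\right) = -20 - 2 k$)
$\left(-4 + 5 \left(-6\right)\right) W{\left(-9 \right)} + 94 = \left(-4 + 5 \left(-6\right)\right) \left(-20 - -18\right) + 94 = \left(-4 - 30\right) \left(-20 + 18\right) + 94 = \left(-34\right) \left(-2\right) + 94 = 68 + 94 = 162$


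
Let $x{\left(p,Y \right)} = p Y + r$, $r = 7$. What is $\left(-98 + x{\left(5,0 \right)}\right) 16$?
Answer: $-1456$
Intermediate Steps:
$x{\left(p,Y \right)} = 7 + Y p$ ($x{\left(p,Y \right)} = p Y + 7 = Y p + 7 = 7 + Y p$)
$\left(-98 + x{\left(5,0 \right)}\right) 16 = \left(-98 + \left(7 + 0 \cdot 5\right)\right) 16 = \left(-98 + \left(7 + 0\right)\right) 16 = \left(-98 + 7\right) 16 = \left(-91\right) 16 = -1456$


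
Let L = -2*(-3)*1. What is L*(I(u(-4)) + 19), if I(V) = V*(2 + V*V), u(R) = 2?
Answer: 186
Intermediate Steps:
L = 6 (L = 6*1 = 6)
I(V) = V*(2 + V²)
L*(I(u(-4)) + 19) = 6*(2*(2 + 2²) + 19) = 6*(2*(2 + 4) + 19) = 6*(2*6 + 19) = 6*(12 + 19) = 6*31 = 186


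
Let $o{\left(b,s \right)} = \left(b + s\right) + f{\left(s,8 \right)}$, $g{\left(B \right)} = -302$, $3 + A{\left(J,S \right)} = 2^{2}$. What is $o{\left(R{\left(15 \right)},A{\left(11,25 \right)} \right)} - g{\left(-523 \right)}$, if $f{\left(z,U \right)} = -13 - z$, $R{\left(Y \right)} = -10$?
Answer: $279$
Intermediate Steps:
$A{\left(J,S \right)} = 1$ ($A{\left(J,S \right)} = -3 + 2^{2} = -3 + 4 = 1$)
$o{\left(b,s \right)} = -13 + b$ ($o{\left(b,s \right)} = \left(b + s\right) - \left(13 + s\right) = -13 + b$)
$o{\left(R{\left(15 \right)},A{\left(11,25 \right)} \right)} - g{\left(-523 \right)} = \left(-13 - 10\right) - -302 = -23 + 302 = 279$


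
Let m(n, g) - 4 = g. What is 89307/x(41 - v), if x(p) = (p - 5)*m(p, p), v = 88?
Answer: 89307/2236 ≈ 39.940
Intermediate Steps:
m(n, g) = 4 + g
x(p) = (-5 + p)*(4 + p) (x(p) = (p - 5)*(4 + p) = (-5 + p)*(4 + p))
89307/x(41 - v) = 89307/(((-5 + (41 - 1*88))*(4 + (41 - 1*88)))) = 89307/(((-5 + (41 - 88))*(4 + (41 - 88)))) = 89307/(((-5 - 47)*(4 - 47))) = 89307/((-52*(-43))) = 89307/2236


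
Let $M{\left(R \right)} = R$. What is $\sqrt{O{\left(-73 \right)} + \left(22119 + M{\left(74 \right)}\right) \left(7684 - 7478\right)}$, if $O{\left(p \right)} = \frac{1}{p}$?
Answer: $\frac{3 \sqrt{2706988701}}{73} \approx 2138.2$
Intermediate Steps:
$\sqrt{O{\left(-73 \right)} + \left(22119 + M{\left(74 \right)}\right) \left(7684 - 7478\right)} = \sqrt{\frac{1}{-73} + \left(22119 + 74\right) \left(7684 - 7478\right)} = \sqrt{- \frac{1}{73} + 22193 \cdot 206} = \sqrt{- \frac{1}{73} + 4571758} = \sqrt{\frac{333738333}{73}} = \frac{3 \sqrt{2706988701}}{73}$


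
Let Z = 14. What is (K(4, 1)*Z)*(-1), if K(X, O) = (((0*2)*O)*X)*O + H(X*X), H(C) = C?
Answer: -224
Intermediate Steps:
K(X, O) = X**2 (K(X, O) = (((0*2)*O)*X)*O + X*X = ((0*O)*X)*O + X**2 = (0*X)*O + X**2 = 0*O + X**2 = 0 + X**2 = X**2)
(K(4, 1)*Z)*(-1) = (4**2*14)*(-1) = (16*14)*(-1) = 224*(-1) = -224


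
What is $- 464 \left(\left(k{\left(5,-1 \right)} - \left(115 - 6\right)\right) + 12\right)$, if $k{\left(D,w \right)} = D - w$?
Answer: $42224$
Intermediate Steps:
$- 464 \left(\left(k{\left(5,-1 \right)} - \left(115 - 6\right)\right) + 12\right) = - 464 \left(\left(\left(5 - -1\right) - \left(115 - 6\right)\right) + 12\right) = - 464 \left(\left(\left(5 + 1\right) - \left(115 - 6\right)\right) + 12\right) = - 464 \left(\left(6 - 109\right) + 12\right) = - 464 \left(-103 + 12\right) = \left(-464\right) \left(-91\right) = 42224$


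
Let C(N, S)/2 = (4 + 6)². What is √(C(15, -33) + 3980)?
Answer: 2*√1045 ≈ 64.653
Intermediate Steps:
C(N, S) = 200 (C(N, S) = 2*(4 + 6)² = 2*10² = 2*100 = 200)
√(C(15, -33) + 3980) = √(200 + 3980) = √4180 = 2*√1045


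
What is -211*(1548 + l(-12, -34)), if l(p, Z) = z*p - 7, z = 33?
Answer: -241595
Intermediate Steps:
l(p, Z) = -7 + 33*p (l(p, Z) = 33*p - 7 = -7 + 33*p)
-211*(1548 + l(-12, -34)) = -211*(1548 + (-7 + 33*(-12))) = -211*(1548 + (-7 - 396)) = -211*(1548 - 403) = -211*1145 = -241595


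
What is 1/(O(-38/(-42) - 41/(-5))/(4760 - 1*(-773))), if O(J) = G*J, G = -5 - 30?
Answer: -16599/956 ≈ -17.363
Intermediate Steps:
G = -35
O(J) = -35*J
1/(O(-38/(-42) - 41/(-5))/(4760 - 1*(-773))) = 1/((-35*(-38/(-42) - 41/(-5)))/(4760 - 1*(-773))) = 1/((-35*(-38*(-1/42) - 41*(-⅕)))/(4760 + 773)) = 1/(-35*(19/21 + 41/5)/5533) = 1/(-35*956/105*(1/5533)) = 1/(-956/3*1/5533) = 1/(-956/16599) = -16599/956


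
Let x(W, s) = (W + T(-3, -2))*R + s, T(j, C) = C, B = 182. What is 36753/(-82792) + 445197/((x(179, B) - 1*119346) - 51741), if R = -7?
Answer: -5398194807/1781518256 ≈ -3.0301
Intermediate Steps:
x(W, s) = 14 + s - 7*W (x(W, s) = (W - 2)*(-7) + s = (-2 + W)*(-7) + s = (14 - 7*W) + s = 14 + s - 7*W)
36753/(-82792) + 445197/((x(179, B) - 1*119346) - 51741) = 36753/(-82792) + 445197/(((14 + 182 - 7*179) - 1*119346) - 51741) = 36753*(-1/82792) + 445197/(((14 + 182 - 1253) - 119346) - 51741) = -36753/82792 + 445197/((-1057 - 119346) - 51741) = -36753/82792 + 445197/(-120403 - 51741) = -36753/82792 + 445197/(-172144) = -36753/82792 + 445197*(-1/172144) = -36753/82792 - 445197/172144 = -5398194807/1781518256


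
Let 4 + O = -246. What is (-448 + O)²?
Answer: 487204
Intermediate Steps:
O = -250 (O = -4 - 246 = -250)
(-448 + O)² = (-448 - 250)² = (-698)² = 487204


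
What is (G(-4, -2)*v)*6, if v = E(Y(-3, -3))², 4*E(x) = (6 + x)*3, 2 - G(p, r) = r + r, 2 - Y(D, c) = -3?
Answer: 9801/4 ≈ 2450.3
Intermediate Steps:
Y(D, c) = 5 (Y(D, c) = 2 - 1*(-3) = 2 + 3 = 5)
G(p, r) = 2 - 2*r (G(p, r) = 2 - (r + r) = 2 - 2*r)
E(x) = 9/2 + 3*x/4 (E(x) = ((6 + x)*3)/4 = (18 + 3*x)/4 = 9/2 + 3*x/4)
v = 1089/16 (v = (9/2 + (¾)*5)² = (9/2 + 15/4)² = (33/4)² = 1089/16 ≈ 68.063)
(G(-4, -2)*v)*6 = ((2 - 2*(-2))*(1089/16))*6 = ((2 + 4)*(1089/16))*6 = (6*(1089/16))*6 = (3267/8)*6 = 9801/4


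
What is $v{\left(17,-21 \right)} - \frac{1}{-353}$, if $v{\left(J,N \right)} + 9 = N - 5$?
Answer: $- \frac{12354}{353} \approx -34.997$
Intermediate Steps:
$v{\left(J,N \right)} = -14 + N$ ($v{\left(J,N \right)} = -9 + \left(N - 5\right) = -9 + \left(-5 + N\right) = -14 + N$)
$v{\left(17,-21 \right)} - \frac{1}{-353} = \left(-14 - 21\right) - \frac{1}{-353} = -35 - - \frac{1}{353} = -35 + \frac{1}{353} = - \frac{12354}{353}$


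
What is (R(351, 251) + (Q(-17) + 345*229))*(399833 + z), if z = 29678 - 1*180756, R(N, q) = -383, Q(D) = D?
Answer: 19553386775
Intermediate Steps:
z = -151078 (z = 29678 - 180756 = -151078)
(R(351, 251) + (Q(-17) + 345*229))*(399833 + z) = (-383 + (-17 + 345*229))*(399833 - 151078) = (-383 + (-17 + 79005))*248755 = (-383 + 78988)*248755 = 78605*248755 = 19553386775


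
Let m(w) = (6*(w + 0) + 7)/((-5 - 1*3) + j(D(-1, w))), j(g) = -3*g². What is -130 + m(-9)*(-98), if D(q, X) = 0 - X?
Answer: -37236/251 ≈ -148.35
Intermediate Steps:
D(q, X) = -X
m(w) = (7 + 6*w)/(-8 - 3*w²) (m(w) = (6*(w + 0) + 7)/((-5 - 1*3) - 3*w²) = (6*w + 7)/((-5 - 3) - 3*w²) = (7 + 6*w)/(-8 - 3*w²))
-130 + m(-9)*(-98) = -130 + ((-7 - 6*(-9))/(8 + 3*(-9)²))*(-98) = -130 + ((-7 + 54)/(8 + 3*81))*(-98) = -130 + (47/(8 + 243))*(-98) = -130 + (47/251)*(-98) = -130 - 4606/251 = -37236/251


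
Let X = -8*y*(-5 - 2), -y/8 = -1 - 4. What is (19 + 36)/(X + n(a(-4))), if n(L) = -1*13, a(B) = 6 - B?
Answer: 55/2227 ≈ 0.024697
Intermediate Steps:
n(L) = -13
y = 40 (y = -8*(-1 - 4) = -8*(-5) = 40)
X = 2240 (X = -320*(-5 - 2) = -320*(-7) = -8*(-280) = 2240)
(19 + 36)/(X + n(a(-4))) = (19 + 36)/(2240 - 13) = 55/2227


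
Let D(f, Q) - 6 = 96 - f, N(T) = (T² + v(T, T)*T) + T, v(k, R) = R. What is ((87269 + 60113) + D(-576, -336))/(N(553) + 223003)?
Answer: 74030/417587 ≈ 0.17728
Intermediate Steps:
N(T) = T + 2*T² (N(T) = (T² + T*T) + T = (T² + T²) + T = 2*T² + T = T + 2*T²)
D(f, Q) = 102 - f (D(f, Q) = 6 + (96 - f) = 102 - f)
((87269 + 60113) + D(-576, -336))/(N(553) + 223003) = ((87269 + 60113) + (102 - 1*(-576)))/(553*(1 + 2*553) + 223003) = (147382 + (102 + 576))/(553*(1 + 1106) + 223003) = (147382 + 678)/(553*1107 + 223003) = 148060/(612171 + 223003) = 148060/835174 = 148060*(1/835174) = 74030/417587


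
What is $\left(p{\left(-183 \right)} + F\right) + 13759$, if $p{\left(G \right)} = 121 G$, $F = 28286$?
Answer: $19902$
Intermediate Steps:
$\left(p{\left(-183 \right)} + F\right) + 13759 = \left(121 \left(-183\right) + 28286\right) + 13759 = \left(-22143 + 28286\right) + 13759 = 6143 + 13759 = 19902$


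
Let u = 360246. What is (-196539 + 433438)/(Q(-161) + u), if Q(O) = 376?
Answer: 236899/360622 ≈ 0.65692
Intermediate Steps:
(-196539 + 433438)/(Q(-161) + u) = (-196539 + 433438)/(376 + 360246) = 236899/360622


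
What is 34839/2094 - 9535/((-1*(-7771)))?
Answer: 83589193/5424158 ≈ 15.411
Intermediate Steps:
34839/2094 - 9535/((-1*(-7771))) = 34839*(1/2094) - 9535/7771 = 11613/698 - 9535*1/7771 = 11613/698 - 9535/7771 = 83589193/5424158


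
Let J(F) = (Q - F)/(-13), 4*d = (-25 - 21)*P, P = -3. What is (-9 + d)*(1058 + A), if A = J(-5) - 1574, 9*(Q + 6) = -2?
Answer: -1026137/78 ≈ -13156.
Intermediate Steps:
Q = -56/9 (Q = -6 + (1/9)*(-2) = -6 - 2/9 = -56/9 ≈ -6.2222)
d = 69/2 (d = ((-25 - 21)*(-3))/4 = (-46*(-3))/4 = (1/4)*138 = 69/2 ≈ 34.500)
J(F) = 56/117 + F/13 (J(F) = (-56/9 - F)/(-13) = (-56/9 - F)*(-1/13) = 56/117 + F/13)
A = -184147/117 (A = (56/117 + (1/13)*(-5)) - 1574 = (56/117 - 5/13) - 1574 = 11/117 - 1574 = -184147/117 ≈ -1573.9)
(-9 + d)*(1058 + A) = (-9 + 69/2)*(1058 - 184147/117) = (51/2)*(-60361/117) = -1026137/78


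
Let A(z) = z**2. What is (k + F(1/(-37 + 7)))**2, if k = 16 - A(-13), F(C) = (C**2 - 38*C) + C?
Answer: 18656554921/810000 ≈ 23033.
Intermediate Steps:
F(C) = C**2 - 37*C
k = -153 (k = 16 - 1*(-13)**2 = 16 - 1*169 = 16 - 169 = -153)
(k + F(1/(-37 + 7)))**2 = (-153 + (-37 + 1/(-37 + 7))/(-37 + 7))**2 = (-153 + (-37 + 1/(-30))/(-30))**2 = (-153 - (-37 - 1/30)/30)**2 = (-153 - 1/30*(-1111/30))**2 = (-153 + 1111/900)**2 = (-136589/900)**2 = 18656554921/810000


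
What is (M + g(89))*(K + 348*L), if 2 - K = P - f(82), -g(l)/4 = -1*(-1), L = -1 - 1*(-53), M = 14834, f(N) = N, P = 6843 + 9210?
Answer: 31543410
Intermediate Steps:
P = 16053
L = 52 (L = -1 + 53 = 52)
g(l) = -4 (g(l) = -(-4)*(-1) = -4*1 = -4)
K = -15969 (K = 2 - (16053 - 1*82) = 2 - (16053 - 82) = 2 - 1*15971 = 2 - 15971 = -15969)
(M + g(89))*(K + 348*L) = (14834 - 4)*(-15969 + 348*52) = 14830*(-15969 + 18096) = 14830*2127 = 31543410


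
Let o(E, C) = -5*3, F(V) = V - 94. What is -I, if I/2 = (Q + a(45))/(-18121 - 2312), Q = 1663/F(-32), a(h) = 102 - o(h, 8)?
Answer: 13079/1287279 ≈ 0.010160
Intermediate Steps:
F(V) = -94 + V
o(E, C) = -15
a(h) = 117 (a(h) = 102 - 1*(-15) = 102 + 15 = 117)
Q = -1663/126 (Q = 1663/(-94 - 32) = 1663/(-126) = 1663*(-1/126) = -1663/126 ≈ -13.198)
I = -13079/1287279 (I = 2*((-1663/126 + 117)/(-18121 - 2312)) = 2*((13079/126)/(-20433)) = 2*((13079/126)*(-1/20433)) = 2*(-13079/2574558) = -13079/1287279 ≈ -0.010160)
-I = -1*(-13079/1287279) = 13079/1287279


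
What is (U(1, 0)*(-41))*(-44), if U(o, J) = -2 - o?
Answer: -5412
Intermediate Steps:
(U(1, 0)*(-41))*(-44) = ((-2 - 1*1)*(-41))*(-44) = ((-2 - 1)*(-41))*(-44) = -3*(-41)*(-44) = 123*(-44) = -5412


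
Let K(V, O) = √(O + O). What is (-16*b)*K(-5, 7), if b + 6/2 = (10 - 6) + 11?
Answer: -192*√14 ≈ -718.40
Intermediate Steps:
K(V, O) = √2*√O (K(V, O) = √(2*O) = √2*√O)
b = 12 (b = -3 + ((10 - 6) + 11) = -3 + (4 + 11) = -3 + 15 = 12)
(-16*b)*K(-5, 7) = (-16*12)*(√2*√7) = -192*√14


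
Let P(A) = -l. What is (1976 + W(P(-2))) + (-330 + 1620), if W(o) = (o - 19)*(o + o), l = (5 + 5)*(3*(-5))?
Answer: 42566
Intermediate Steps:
l = -150 (l = 10*(-15) = -150)
P(A) = 150 (P(A) = -1*(-150) = 150)
W(o) = 2*o*(-19 + o) (W(o) = (-19 + o)*(2*o) = 2*o*(-19 + o))
(1976 + W(P(-2))) + (-330 + 1620) = (1976 + 2*150*(-19 + 150)) + (-330 + 1620) = (1976 + 2*150*131) + 1290 = (1976 + 39300) + 1290 = 41276 + 1290 = 42566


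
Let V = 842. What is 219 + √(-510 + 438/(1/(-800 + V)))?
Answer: 219 + √17886 ≈ 352.74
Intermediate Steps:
219 + √(-510 + 438/(1/(-800 + V))) = 219 + √(-510 + 438/(1/(-800 + 842))) = 219 + √(-510 + 438/(1/42)) = 219 + √(-510 + 438*42) = 219 + √(-510 + 18396) = 219 + √17886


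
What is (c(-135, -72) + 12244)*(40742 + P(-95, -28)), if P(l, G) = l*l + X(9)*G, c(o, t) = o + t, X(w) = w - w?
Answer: 599045379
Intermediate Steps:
X(w) = 0
P(l, G) = l**2 (P(l, G) = l*l + 0*G = l**2 + 0 = l**2)
(c(-135, -72) + 12244)*(40742 + P(-95, -28)) = ((-135 - 72) + 12244)*(40742 + (-95)**2) = (-207 + 12244)*(40742 + 9025) = 12037*49767 = 599045379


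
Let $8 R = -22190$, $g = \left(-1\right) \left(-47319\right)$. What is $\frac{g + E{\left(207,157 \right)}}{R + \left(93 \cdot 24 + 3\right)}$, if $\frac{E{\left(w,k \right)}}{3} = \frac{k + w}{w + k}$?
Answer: $- \frac{189288}{2155} \approx -87.837$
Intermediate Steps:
$g = 47319$
$R = - \frac{11095}{4}$ ($R = \frac{1}{8} \left(-22190\right) = - \frac{11095}{4} \approx -2773.8$)
$E{\left(w,k \right)} = 3$ ($E{\left(w,k \right)} = 3 \frac{k + w}{w + k} = 3 \frac{k + w}{k + w} = 3 \cdot 1 = 3$)
$\frac{g + E{\left(207,157 \right)}}{R + \left(93 \cdot 24 + 3\right)} = \frac{47319 + 3}{- \frac{11095}{4} + \left(93 \cdot 24 + 3\right)} = \frac{47322}{- \frac{11095}{4} + \left(2232 + 3\right)} = \frac{47322}{- \frac{11095}{4} + 2235} = \frac{47322}{- \frac{2155}{4}} = 47322 \left(- \frac{4}{2155}\right) = - \frac{189288}{2155}$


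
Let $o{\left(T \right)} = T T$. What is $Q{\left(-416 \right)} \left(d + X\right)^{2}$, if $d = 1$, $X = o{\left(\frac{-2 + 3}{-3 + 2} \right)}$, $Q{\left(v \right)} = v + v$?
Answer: $-3328$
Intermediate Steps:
$Q{\left(v \right)} = 2 v$
$o{\left(T \right)} = T^{2}$
$X = 1$ ($X = \left(\frac{-2 + 3}{-3 + 2}\right)^{2} = \left(1 \frac{1}{-1}\right)^{2} = \left(1 \left(-1\right)\right)^{2} = \left(-1\right)^{2} = 1$)
$Q{\left(-416 \right)} \left(d + X\right)^{2} = 2 \left(-416\right) \left(1 + 1\right)^{2} = - 832 \cdot 2^{2} = \left(-832\right) 4 = -3328$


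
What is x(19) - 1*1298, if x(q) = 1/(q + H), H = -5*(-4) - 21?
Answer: -23363/18 ≈ -1297.9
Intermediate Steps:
H = -1 (H = 20 - 21 = -1)
x(q) = 1/(-1 + q) (x(q) = 1/(q - 1) = 1/(-1 + q))
x(19) - 1*1298 = 1/(-1 + 19) - 1*1298 = 1/18 - 1298 = -23363/18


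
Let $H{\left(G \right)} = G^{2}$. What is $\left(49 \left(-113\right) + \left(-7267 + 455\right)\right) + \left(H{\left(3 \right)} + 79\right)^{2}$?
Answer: $-4605$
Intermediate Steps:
$\left(49 \left(-113\right) + \left(-7267 + 455\right)\right) + \left(H{\left(3 \right)} + 79\right)^{2} = \left(49 \left(-113\right) + \left(-7267 + 455\right)\right) + \left(3^{2} + 79\right)^{2} = \left(-5537 - 6812\right) + \left(9 + 79\right)^{2} = -12349 + 88^{2} = -12349 + 7744 = -4605$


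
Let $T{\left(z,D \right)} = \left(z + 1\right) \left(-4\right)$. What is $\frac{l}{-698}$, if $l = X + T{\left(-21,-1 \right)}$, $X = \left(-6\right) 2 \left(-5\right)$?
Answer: $- \frac{70}{349} \approx -0.20057$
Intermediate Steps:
$T{\left(z,D \right)} = -4 - 4 z$ ($T{\left(z,D \right)} = \left(1 + z\right) \left(-4\right) = -4 - 4 z$)
$X = 60$ ($X = \left(-12\right) \left(-5\right) = 60$)
$l = 140$ ($l = 60 - -80 = 60 + \left(-4 + 84\right) = 60 + 80 = 140$)
$\frac{l}{-698} = \frac{140}{-698} = 140 \left(- \frac{1}{698}\right) = - \frac{70}{349}$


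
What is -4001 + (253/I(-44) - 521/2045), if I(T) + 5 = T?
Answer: -401463119/100205 ≈ -4006.4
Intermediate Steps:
I(T) = -5 + T
-4001 + (253/I(-44) - 521/2045) = -4001 + (253/(-5 - 44) - 521/2045) = -4001 + (253/(-49) - 521*1/2045) = -4001 + (253*(-1/49) - 521/2045) = -4001 + (-253/49 - 521/2045) = -4001 - 542914/100205 = -401463119/100205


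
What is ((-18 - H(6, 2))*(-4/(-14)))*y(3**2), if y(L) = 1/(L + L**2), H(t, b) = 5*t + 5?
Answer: -53/315 ≈ -0.16825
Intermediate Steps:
H(t, b) = 5 + 5*t
((-18 - H(6, 2))*(-4/(-14)))*y(3**2) = ((-18 - (5 + 5*6))*(-4/(-14)))*(1/((3**2)*(1 + 3**2))) = ((-18 - (5 + 30))*(-4*(-1/14)))*(1/(9*(1 + 9))) = ((-18 - 1*35)*(2/7))*((1/9)/10) = ((-18 - 35)*(2/7))*((1/9)*(1/10)) = -53*2/7*(1/90) = -106/7*1/90 = -53/315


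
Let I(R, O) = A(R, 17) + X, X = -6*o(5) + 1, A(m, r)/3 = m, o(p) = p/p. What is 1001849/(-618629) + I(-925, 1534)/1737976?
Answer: -435727326561/268790588726 ≈ -1.6211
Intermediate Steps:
o(p) = 1
A(m, r) = 3*m
X = -5 (X = -6*1 + 1 = -6 + 1 = -5)
I(R, O) = -5 + 3*R (I(R, O) = 3*R - 5 = -5 + 3*R)
1001849/(-618629) + I(-925, 1534)/1737976 = 1001849/(-618629) + (-5 + 3*(-925))/1737976 = 1001849*(-1/618629) + (-5 - 2775)*(1/1737976) = -1001849/618629 - 2780*1/1737976 = -1001849/618629 - 695/434494 = -435727326561/268790588726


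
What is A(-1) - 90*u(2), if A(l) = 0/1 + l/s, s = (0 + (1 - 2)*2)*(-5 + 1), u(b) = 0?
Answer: -⅛ ≈ -0.12500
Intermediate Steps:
s = 8 (s = (0 - 1*2)*(-4) = (0 - 2)*(-4) = -2*(-4) = 8)
A(l) = l/8 (A(l) = 0/1 + l/8 = 0*1 + l*(⅛) = 0 + l/8 = l/8)
A(-1) - 90*u(2) = (⅛)*(-1) - 90*0 = -⅛ + 0 = -⅛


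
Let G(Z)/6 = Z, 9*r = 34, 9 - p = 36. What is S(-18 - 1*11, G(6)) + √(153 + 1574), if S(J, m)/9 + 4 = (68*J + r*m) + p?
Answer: -16803 + √1727 ≈ -16761.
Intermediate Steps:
p = -27 (p = 9 - 1*36 = 9 - 36 = -27)
r = 34/9 (r = (⅑)*34 = 34/9 ≈ 3.7778)
G(Z) = 6*Z
S(J, m) = -279 + 34*m + 612*J (S(J, m) = -36 + 9*((68*J + 34*m/9) - 27) = -36 + 9*(-27 + 68*J + 34*m/9) = -36 + (-243 + 34*m + 612*J) = -279 + 34*m + 612*J)
S(-18 - 1*11, G(6)) + √(153 + 1574) = (-279 + 34*(6*6) + 612*(-18 - 1*11)) + √(153 + 1574) = (-279 + 34*36 + 612*(-18 - 11)) + √1727 = (-279 + 1224 + 612*(-29)) + √1727 = (-279 + 1224 - 17748) + √1727 = -16803 + √1727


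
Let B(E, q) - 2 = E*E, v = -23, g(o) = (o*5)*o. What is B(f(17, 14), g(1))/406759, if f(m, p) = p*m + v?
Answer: 46227/406759 ≈ 0.11365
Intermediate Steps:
g(o) = 5*o² (g(o) = (5*o)*o = 5*o²)
f(m, p) = -23 + m*p (f(m, p) = p*m - 23 = m*p - 23 = -23 + m*p)
B(E, q) = 2 + E² (B(E, q) = 2 + E*E = 2 + E²)
B(f(17, 14), g(1))/406759 = (2 + (-23 + 17*14)²)/406759 = (2 + (-23 + 238)²)*(1/406759) = (2 + 215²)*(1/406759) = (2 + 46225)*(1/406759) = 46227*(1/406759) = 46227/406759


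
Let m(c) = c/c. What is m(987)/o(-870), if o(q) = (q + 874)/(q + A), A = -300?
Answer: -585/2 ≈ -292.50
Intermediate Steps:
m(c) = 1
o(q) = (874 + q)/(-300 + q) (o(q) = (q + 874)/(q - 300) = (874 + q)/(-300 + q))
m(987)/o(-870) = 1/((874 - 870)/(-300 - 870)) = 1/(4/(-1170)) = 1/(-1/1170*4) = 1/(-2/585) = 1*(-585/2) = -585/2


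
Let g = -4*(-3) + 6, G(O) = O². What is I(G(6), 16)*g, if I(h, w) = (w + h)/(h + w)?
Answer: 18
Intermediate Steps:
g = 18 (g = 12 + 6 = 18)
I(h, w) = 1 (I(h, w) = (h + w)/(h + w) = 1)
I(G(6), 16)*g = 1*18 = 18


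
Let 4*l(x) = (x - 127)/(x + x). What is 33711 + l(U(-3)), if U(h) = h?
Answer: 404597/12 ≈ 33716.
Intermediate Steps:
l(x) = (-127 + x)/(8*x) (l(x) = ((x - 127)/(x + x))/4 = ((-127 + x)/((2*x)))/4 = ((-127 + x)*(1/(2*x)))/4 = ((-127 + x)/(2*x))/4 = (-127 + x)/(8*x))
33711 + l(U(-3)) = 33711 + (⅛)*(-127 - 3)/(-3) = 33711 + (⅛)*(-⅓)*(-130) = 33711 + 65/12 = 404597/12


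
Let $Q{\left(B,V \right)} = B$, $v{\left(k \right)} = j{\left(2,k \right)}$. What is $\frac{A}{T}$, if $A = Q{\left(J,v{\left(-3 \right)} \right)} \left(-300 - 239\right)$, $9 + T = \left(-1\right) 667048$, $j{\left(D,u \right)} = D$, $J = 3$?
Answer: $\frac{1617}{667057} \approx 0.0024241$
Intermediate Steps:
$v{\left(k \right)} = 2$
$T = -667057$ ($T = -9 - 667048 = -667057$)
$A = -1617$ ($A = 3 \left(-300 - 239\right) = 3 \left(-539\right) = -1617$)
$\frac{A}{T} = - \frac{1617}{-667057} = \left(-1617\right) \left(- \frac{1}{667057}\right) = \frac{1617}{667057}$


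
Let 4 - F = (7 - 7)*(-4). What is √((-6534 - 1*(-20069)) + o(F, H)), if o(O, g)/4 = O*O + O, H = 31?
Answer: √13615 ≈ 116.68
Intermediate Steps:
F = 4 (F = 4 - (7 - 7)*(-4) = 4 - 0*(-4) = 4 - 1*0 = 4 + 0 = 4)
o(O, g) = 4*O + 4*O² (o(O, g) = 4*(O*O + O) = 4*(O² + O) = 4*(O + O²) = 4*O + 4*O²)
√((-6534 - 1*(-20069)) + o(F, H)) = √((-6534 - 1*(-20069)) + 4*4*(1 + 4)) = √((-6534 + 20069) + 4*4*5) = √(13535 + 80) = √13615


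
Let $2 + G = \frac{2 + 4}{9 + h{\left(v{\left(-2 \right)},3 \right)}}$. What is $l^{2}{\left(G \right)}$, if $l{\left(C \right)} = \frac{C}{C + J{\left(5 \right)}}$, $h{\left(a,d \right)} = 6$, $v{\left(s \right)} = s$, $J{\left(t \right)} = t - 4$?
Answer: $\frac{64}{9} \approx 7.1111$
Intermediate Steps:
$J{\left(t \right)} = -4 + t$
$G = - \frac{8}{5}$ ($G = -2 + \frac{2 + 4}{9 + 6} = -2 + \frac{6}{15} = -2 + 6 \cdot \frac{1}{15} = -2 + \frac{2}{5} = - \frac{8}{5} \approx -1.6$)
$l{\left(C \right)} = \frac{C}{1 + C}$ ($l{\left(C \right)} = \frac{C}{C + \left(-4 + 5\right)} = \frac{C}{C + 1} = \frac{C}{1 + C}$)
$l^{2}{\left(G \right)} = \left(- \frac{8}{5 \left(1 - \frac{8}{5}\right)}\right)^{2} = \left(- \frac{8}{5 \left(- \frac{3}{5}\right)}\right)^{2} = \left(\left(- \frac{8}{5}\right) \left(- \frac{5}{3}\right)\right)^{2} = \left(\frac{8}{3}\right)^{2} = \frac{64}{9}$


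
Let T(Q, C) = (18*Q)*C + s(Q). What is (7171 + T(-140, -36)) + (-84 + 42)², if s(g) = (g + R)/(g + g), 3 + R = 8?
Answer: 5580707/56 ≈ 99656.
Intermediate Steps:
R = 5 (R = -3 + 8 = 5)
s(g) = (5 + g)/(2*g) (s(g) = (g + 5)/(g + g) = (5 + g)/((2*g)) = (5 + g)*(1/(2*g)) = (5 + g)/(2*g))
T(Q, C) = (5 + Q)/(2*Q) + 18*C*Q (T(Q, C) = (18*Q)*C + (5 + Q)/(2*Q) = 18*C*Q + (5 + Q)/(2*Q) = (5 + Q)/(2*Q) + 18*C*Q)
(7171 + T(-140, -36)) + (-84 + 42)² = (7171 + (½)*(5 - 140 + 36*(-36)*(-140)²)/(-140)) + (-84 + 42)² = (7171 + (½)*(-1/140)*(5 - 140 + 36*(-36)*19600)) + (-42)² = (7171 + (½)*(-1/140)*(5 - 140 - 25401600)) + 1764 = (7171 + (½)*(-1/140)*(-25401735)) + 1764 = (7171 + 5080347/56) + 1764 = 5481923/56 + 1764 = 5580707/56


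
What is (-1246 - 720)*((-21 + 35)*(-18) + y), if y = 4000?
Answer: -7368568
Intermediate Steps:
(-1246 - 720)*((-21 + 35)*(-18) + y) = (-1246 - 720)*((-21 + 35)*(-18) + 4000) = -1966*(14*(-18) + 4000) = -1966*(-252 + 4000) = -1966*3748 = -7368568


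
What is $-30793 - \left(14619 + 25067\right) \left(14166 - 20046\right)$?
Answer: $233322887$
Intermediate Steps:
$-30793 - \left(14619 + 25067\right) \left(14166 - 20046\right) = -30793 - 39686 \left(-5880\right) = -30793 - -233353680 = -30793 + 233353680 = 233322887$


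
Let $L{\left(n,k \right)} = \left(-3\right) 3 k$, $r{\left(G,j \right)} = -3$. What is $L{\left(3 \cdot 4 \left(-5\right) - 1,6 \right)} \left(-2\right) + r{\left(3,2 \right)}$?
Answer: $105$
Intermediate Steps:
$L{\left(n,k \right)} = - 9 k$
$L{\left(3 \cdot 4 \left(-5\right) - 1,6 \right)} \left(-2\right) + r{\left(3,2 \right)} = \left(-9\right) 6 \left(-2\right) - 3 = \left(-54\right) \left(-2\right) - 3 = 108 - 3 = 105$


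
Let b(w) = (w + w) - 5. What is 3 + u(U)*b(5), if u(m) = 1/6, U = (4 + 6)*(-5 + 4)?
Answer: 23/6 ≈ 3.8333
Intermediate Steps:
b(w) = -5 + 2*w (b(w) = 2*w - 5 = -5 + 2*w)
U = -10 (U = 10*(-1) = -10)
u(m) = 1/6
3 + u(U)*b(5) = 3 + (-5 + 2*5)/6 = 3 + (-5 + 10)/6 = 3 + (1/6)*5 = 3 + 5/6 = 23/6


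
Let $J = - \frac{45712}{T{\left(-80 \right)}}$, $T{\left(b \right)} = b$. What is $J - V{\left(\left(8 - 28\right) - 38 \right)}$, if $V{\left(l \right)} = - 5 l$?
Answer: $\frac{1407}{5} \approx 281.4$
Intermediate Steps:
$J = \frac{2857}{5}$ ($J = - \frac{45712}{-80} = \left(-45712\right) \left(- \frac{1}{80}\right) = \frac{2857}{5} \approx 571.4$)
$J - V{\left(\left(8 - 28\right) - 38 \right)} = \frac{2857}{5} - - 5 \left(\left(8 - 28\right) - 38\right) = \frac{2857}{5} - - 5 \left(-20 - 38\right) = \frac{2857}{5} - \left(-5\right) \left(-58\right) = \frac{2857}{5} - 290 = \frac{1407}{5}$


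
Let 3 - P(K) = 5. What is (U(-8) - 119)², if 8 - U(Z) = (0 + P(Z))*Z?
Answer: 16129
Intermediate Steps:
P(K) = -2 (P(K) = 3 - 1*5 = 3 - 5 = -2)
U(Z) = 8 + 2*Z (U(Z) = 8 - (0 - 2)*Z = 8 - (-2)*Z = 8 + 2*Z)
(U(-8) - 119)² = ((8 + 2*(-8)) - 119)² = ((8 - 16) - 119)² = (-8 - 119)² = (-127)² = 16129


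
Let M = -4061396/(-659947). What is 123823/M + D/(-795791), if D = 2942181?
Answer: 65017399300098695/3232022384236 ≈ 20117.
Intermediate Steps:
M = 4061396/659947 (M = -4061396*(-1/659947) = 4061396/659947 ≈ 6.1541)
123823/M + D/(-795791) = 123823/(4061396/659947) + 2942181/(-795791) = 123823*(659947/4061396) + 2942181*(-1/795791) = 81716617381/4061396 - 2942181/795791 = 65017399300098695/3232022384236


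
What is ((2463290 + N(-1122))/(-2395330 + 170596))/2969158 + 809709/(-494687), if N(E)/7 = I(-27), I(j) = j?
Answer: -5348604263435958535/3267697894562146764 ≈ -1.6368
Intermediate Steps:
N(E) = -189 (N(E) = 7*(-27) = -189)
((2463290 + N(-1122))/(-2395330 + 170596))/2969158 + 809709/(-494687) = ((2463290 - 189)/(-2395330 + 170596))/2969158 + 809709/(-494687) = (2463101/(-2224734))*(1/2969158) + 809709*(-1/494687) = (2463101*(-1/2224734))*(1/2969158) - 809709/494687 = -2463101/2224734*1/2969158 - 809709/494687 = -2463101/6605586753972 - 809709/494687 = -5348604263435958535/3267697894562146764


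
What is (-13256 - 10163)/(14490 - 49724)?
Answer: 23419/35234 ≈ 0.66467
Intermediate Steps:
(-13256 - 10163)/(14490 - 49724) = -23419/(-35234) = -23419*(-1/35234) = 23419/35234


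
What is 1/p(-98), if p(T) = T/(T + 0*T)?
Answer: 1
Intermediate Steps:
p(T) = 1 (p(T) = T/(T + 0) = T/T = 1)
1/p(-98) = 1/1 = 1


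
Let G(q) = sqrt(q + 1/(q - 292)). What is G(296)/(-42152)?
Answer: -sqrt(1185)/84304 ≈ -0.00040833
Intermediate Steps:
G(q) = sqrt(q + 1/(-292 + q))
G(296)/(-42152) = sqrt((1 + 296*(-292 + 296))/(-292 + 296))/(-42152) = sqrt((1 + 296*4)/4)*(-1/42152) = sqrt((1 + 1184)/4)*(-1/42152) = sqrt((1/4)*1185)*(-1/42152) = sqrt(1185/4)*(-1/42152) = (sqrt(1185)/2)*(-1/42152) = -sqrt(1185)/84304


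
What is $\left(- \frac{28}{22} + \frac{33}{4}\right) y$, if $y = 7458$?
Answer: $\frac{104073}{2} \approx 52037.0$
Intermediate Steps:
$\left(- \frac{28}{22} + \frac{33}{4}\right) y = \left(- \frac{28}{22} + \frac{33}{4}\right) 7458 = \left(\left(-28\right) \frac{1}{22} + 33 \cdot \frac{1}{4}\right) 7458 = \left(- \frac{14}{11} + \frac{33}{4}\right) 7458 = \frac{307}{44} \cdot 7458 = \frac{104073}{2}$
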